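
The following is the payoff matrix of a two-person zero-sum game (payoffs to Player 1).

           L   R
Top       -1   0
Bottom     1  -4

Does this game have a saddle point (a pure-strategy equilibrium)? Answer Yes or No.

Row minima: Top → -1, Bottom → -4; maximin = -1.
Column maxima: L → 1, R → 0; minimax = 0.
-1 ≠ 0, so no pure-strategy equilibrium exists.

No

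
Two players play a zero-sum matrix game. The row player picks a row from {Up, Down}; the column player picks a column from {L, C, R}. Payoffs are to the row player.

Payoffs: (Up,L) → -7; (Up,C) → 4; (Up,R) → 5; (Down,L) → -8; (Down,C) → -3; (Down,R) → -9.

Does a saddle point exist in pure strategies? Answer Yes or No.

Yes

Row minima: Up → -7, Down → -9; maximin = -7.
Column maxima: L → -7, C → 4, R → 5; minimax = -7.
maximin = minimax = -7, so a saddle point exists.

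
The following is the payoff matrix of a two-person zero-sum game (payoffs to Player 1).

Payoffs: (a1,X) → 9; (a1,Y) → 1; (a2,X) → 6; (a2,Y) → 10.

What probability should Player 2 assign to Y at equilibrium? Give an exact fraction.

Row minima: a1 → 1, a2 → 6; maximin = 6.
Column maxima: X → 9, Y → 10; minimax = 9.
6 ≠ 9, so there is no saddle point; optimal play is mixed.
Let Player 1 play a1 with probability p. Expected payoff against X: 9p + 6(1−p) = 3p + 6; against Y: 1p + 10(1−p) = −9p + 10.
Setting these equal: 3p + 6 = −9p + 10 ⇒ 12p = 4 ⇒ p = 1/3, and the value is (3)·(1/3) + 6 = 7.
For Player 2: with q = P(X), equating a1's and a2's payoffs gives 8q + 1 = −4q + 10 ⇒ q = 3/4.

1/4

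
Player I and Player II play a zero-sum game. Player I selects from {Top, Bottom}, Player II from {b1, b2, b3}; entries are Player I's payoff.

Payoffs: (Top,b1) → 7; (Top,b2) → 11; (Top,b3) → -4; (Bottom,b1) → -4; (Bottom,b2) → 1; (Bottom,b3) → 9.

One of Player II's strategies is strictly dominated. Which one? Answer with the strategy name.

b2

b1 holds Player I's payoff strictly below b2 in every row: 7 < 11, -4 < 1.
So b2 is strictly dominated for Player II.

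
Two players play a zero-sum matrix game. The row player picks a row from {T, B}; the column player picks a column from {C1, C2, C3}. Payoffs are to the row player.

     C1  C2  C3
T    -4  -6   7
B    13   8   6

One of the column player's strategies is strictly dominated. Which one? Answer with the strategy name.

C1

C2 holds the row player's payoff strictly below C1 in every row: -6 < -4, 8 < 13.
So C1 is strictly dominated for the column player.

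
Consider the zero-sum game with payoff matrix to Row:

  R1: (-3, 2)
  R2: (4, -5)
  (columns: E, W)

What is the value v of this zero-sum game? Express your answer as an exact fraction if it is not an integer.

Row minima: R1 → -3, R2 → -5; maximin = -3.
Column maxima: E → 4, W → 2; minimax = 2.
-3 ≠ 2, so there is no saddle point; optimal play is mixed.
Let Row play R1 with probability p. Expected payoff against E: (-3)p + 4(1−p) = −7p + 4; against W: 2p + (-5)(1−p) = 7p − 5.
Setting these equal: −7p + 4 = 7p − 5 ⇒ −14p = -9 ⇒ p = 9/14, and the value is (-7)·(9/14) + 4 = -1/2.
For Column: with q = P(E), equating R1's and R2's payoffs gives −5q + 2 = 9q − 5 ⇒ q = 1/2.

-1/2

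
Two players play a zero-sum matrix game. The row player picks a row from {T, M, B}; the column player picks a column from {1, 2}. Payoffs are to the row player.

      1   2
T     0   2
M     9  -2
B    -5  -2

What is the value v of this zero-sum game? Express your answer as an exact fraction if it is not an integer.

Row minima: T → 0, M → -2, B → -5; maximin = 0.
Column maxima: 1 → 9, 2 → 2; minimax = 2.
0 ≠ 2, so there is no saddle point; optimal play is mixed.
B is strictly dominated by T, so the row player never plays it.
On the remaining 2×2 (T, M vs 1, 2):
Let the row player play T with probability p. Expected payoff against 1: 0p + 9(1−p) = −9p + 9; against 2: 2p + (-2)(1−p) = 4p − 2.
Setting these equal: −9p + 9 = 4p − 2 ⇒ −13p = -11 ⇒ p = 11/13, and the value is (-9)·(11/13) + 9 = 18/13.
For the column player: with q = P(1), equating T's and M's payoffs gives −2q + 2 = 11q − 2 ⇒ q = 4/13.

18/13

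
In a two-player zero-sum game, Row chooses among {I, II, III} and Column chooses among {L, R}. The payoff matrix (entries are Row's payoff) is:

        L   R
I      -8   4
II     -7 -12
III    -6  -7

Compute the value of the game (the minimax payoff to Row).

Row minima: I → -8, II → -12, III → -7; maximin = -7.
Column maxima: L → -6, R → 4; minimax = -6.
-7 ≠ -6, so there is no saddle point; optimal play is mixed.
II is strictly dominated by III, so Row never plays it.
On the remaining 2×2 (I, III vs L, R):
Let Row play I with probability p. Expected payoff against L: (-8)p + (-6)(1−p) = −2p − 6; against R: 4p + (-7)(1−p) = 11p − 7.
Setting these equal: −2p − 6 = 11p − 7 ⇒ −13p = -1 ⇒ p = 1/13, and the value is (-2)·(1/13) − 6 = -80/13.
For Column: with q = P(L), equating I's and III's payoffs gives −12q + 4 = q − 7 ⇒ q = 11/13.

-80/13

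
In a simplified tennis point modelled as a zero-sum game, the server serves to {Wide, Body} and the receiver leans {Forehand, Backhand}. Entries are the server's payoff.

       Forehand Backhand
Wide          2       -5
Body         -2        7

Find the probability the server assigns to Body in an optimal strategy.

7/16

Row minima: Wide → -5, Body → -2; maximin = -2.
Column maxima: Forehand → 2, Backhand → 7; minimax = 2.
-2 ≠ 2, so there is no saddle point; optimal play is mixed.
Let the server play Wide with probability p. Expected payoff against Forehand: 2p + (-2)(1−p) = 4p − 2; against Backhand: (-5)p + 7(1−p) = −12p + 7.
Setting these equal: 4p − 2 = −12p + 7 ⇒ 16p = 9 ⇒ p = 9/16, and the value is (4)·(9/16) − 2 = 1/4.
For the receiver: with q = P(Forehand), equating Wide's and Body's payoffs gives 7q − 5 = −9q + 7 ⇒ q = 3/4.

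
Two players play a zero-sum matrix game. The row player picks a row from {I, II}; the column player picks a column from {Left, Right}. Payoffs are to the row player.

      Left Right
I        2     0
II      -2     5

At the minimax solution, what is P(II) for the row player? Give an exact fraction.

Row minima: I → 0, II → -2; maximin = 0.
Column maxima: Left → 2, Right → 5; minimax = 2.
0 ≠ 2, so there is no saddle point; optimal play is mixed.
Let the row player play I with probability p. Expected payoff against Left: 2p + (-2)(1−p) = 4p − 2; against Right: 0p + 5(1−p) = −5p + 5.
Setting these equal: 4p − 2 = −5p + 5 ⇒ 9p = 7 ⇒ p = 7/9, and the value is (4)·(7/9) − 2 = 10/9.
For the column player: with q = P(Left), equating I's and II's payoffs gives 2q = −7q + 5 ⇒ q = 5/9.

2/9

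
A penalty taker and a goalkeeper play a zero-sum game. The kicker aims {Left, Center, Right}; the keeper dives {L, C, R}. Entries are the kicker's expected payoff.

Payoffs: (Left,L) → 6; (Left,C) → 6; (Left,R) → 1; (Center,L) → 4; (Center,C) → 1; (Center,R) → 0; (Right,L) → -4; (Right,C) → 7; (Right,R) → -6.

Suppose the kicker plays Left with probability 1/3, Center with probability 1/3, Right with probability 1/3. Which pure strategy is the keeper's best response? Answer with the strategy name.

R

If the keeper plays L, the kicker's expected payoff is (1/3)·6 + (1/3)·4 + (1/3)·(-4) = 2.
If the keeper plays C, the kicker's expected payoff is (1/3)·6 + (1/3)·1 + (1/3)·7 = 14/3.
If the keeper plays R, the kicker's expected payoff is (1/3)·1 + (1/3)·0 + (1/3)·(-6) = -5/3.
The keeper minimizes the kicker's payoff; the smallest is -5/3, so the best response is R.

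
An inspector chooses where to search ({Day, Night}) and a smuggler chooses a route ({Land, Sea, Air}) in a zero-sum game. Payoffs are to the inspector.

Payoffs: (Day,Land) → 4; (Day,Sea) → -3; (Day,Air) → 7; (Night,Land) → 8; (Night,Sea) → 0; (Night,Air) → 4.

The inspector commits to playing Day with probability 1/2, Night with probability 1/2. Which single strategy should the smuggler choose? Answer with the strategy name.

Sea

If the smuggler plays Land, the inspector's expected payoff is (1/2)·4 + (1/2)·8 = 6.
If the smuggler plays Sea, the inspector's expected payoff is (1/2)·(-3) + (1/2)·0 = -3/2.
If the smuggler plays Air, the inspector's expected payoff is (1/2)·7 + (1/2)·4 = 11/2.
The smuggler minimizes the inspector's payoff; the smallest is -3/2, so the best response is Sea.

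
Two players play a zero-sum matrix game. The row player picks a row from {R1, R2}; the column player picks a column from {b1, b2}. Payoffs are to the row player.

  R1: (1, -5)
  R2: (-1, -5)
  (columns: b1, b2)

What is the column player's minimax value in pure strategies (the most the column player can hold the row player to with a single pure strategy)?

Column maxima: b1 → 1, b2 → -5.
The smallest of these is -5.

-5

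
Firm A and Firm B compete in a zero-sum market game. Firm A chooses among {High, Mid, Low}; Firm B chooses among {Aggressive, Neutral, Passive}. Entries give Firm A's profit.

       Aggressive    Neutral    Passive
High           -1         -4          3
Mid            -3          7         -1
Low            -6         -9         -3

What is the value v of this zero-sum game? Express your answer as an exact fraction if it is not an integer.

Row minima: High → -4, Mid → -3, Low → -9; maximin = -3.
Column maxima: Aggressive → -1, Neutral → 7, Passive → 3; minimax = -1.
-3 ≠ -1, so there is no saddle point; optimal play is mixed.
Low is strictly dominated by High, so Firm A never plays it.
Passive is strictly dominated by Aggressive (it gives Firm A strictly more in every row), so Firm B never plays it.
On the remaining 2×2 (High, Mid vs Aggressive, Neutral):
Let Firm A play High with probability p. Expected payoff against Aggressive: (-1)p + (-3)(1−p) = 2p − 3; against Neutral: (-4)p + 7(1−p) = −11p + 7.
Setting these equal: 2p − 3 = −11p + 7 ⇒ 13p = 10 ⇒ p = 10/13, and the value is (2)·(10/13) − 3 = -19/13.
For Firm B: with q = P(Aggressive), equating High's and Mid's payoffs gives 3q − 4 = −10q + 7 ⇒ q = 11/13.

-19/13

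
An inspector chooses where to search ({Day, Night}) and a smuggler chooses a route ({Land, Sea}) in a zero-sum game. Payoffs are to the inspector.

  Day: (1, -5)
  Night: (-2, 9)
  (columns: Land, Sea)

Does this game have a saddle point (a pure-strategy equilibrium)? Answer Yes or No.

No

Row minima: Day → -5, Night → -2; maximin = -2.
Column maxima: Land → 1, Sea → 9; minimax = 1.
-2 ≠ 1, so no pure-strategy equilibrium exists.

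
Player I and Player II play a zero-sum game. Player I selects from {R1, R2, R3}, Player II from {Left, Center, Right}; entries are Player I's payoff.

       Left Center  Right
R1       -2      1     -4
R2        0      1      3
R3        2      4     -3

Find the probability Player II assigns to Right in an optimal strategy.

1/4

Row minima: R1 → -4, R2 → 0, R3 → -3; maximin = 0.
Column maxima: Left → 2, Center → 4, Right → 3; minimax = 2.
0 ≠ 2, so there is no saddle point; optimal play is mixed.
R1 is strictly dominated by R3, so Player I never plays it.
Center is strictly dominated by Left (it gives Player I strictly more in every row), so Player II never plays it.
On the remaining 2×2 (R2, R3 vs Left, Right):
Let Player I play R2 with probability p. Expected payoff against Left: 0p + 2(1−p) = −2p + 2; against Right: 3p + (-3)(1−p) = 6p − 3.
Setting these equal: −2p + 2 = 6p − 3 ⇒ −8p = -5 ⇒ p = 5/8, and the value is (-2)·(5/8) + 2 = 3/4.
For Player II: with q = P(Left), equating R2's and R3's payoffs gives −3q + 3 = 5q − 3 ⇒ q = 3/4.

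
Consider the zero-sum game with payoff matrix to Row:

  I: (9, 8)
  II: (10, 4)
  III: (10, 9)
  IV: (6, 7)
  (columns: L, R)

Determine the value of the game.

9

Row minima: I → 8, II → 4, III → 9, IV → 6; maximin = 9.
Column maxima: L → 10, R → 9; minimax = 9.
Since maximin = minimax = 9, there is a saddle point and the value is 9.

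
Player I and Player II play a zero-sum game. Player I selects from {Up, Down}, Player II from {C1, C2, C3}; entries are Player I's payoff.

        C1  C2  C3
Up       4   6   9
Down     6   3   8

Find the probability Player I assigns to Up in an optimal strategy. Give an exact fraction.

3/5

Row minima: Up → 4, Down → 3; maximin = 4.
Column maxima: C1 → 6, C2 → 6, C3 → 9; minimax = 6.
4 ≠ 6, so there is no saddle point; optimal play is mixed.
C3 is strictly dominated by C1 (it gives Player I strictly more in every row), so Player II never plays it.
On the remaining 2×2 (Up, Down vs C1, C2):
Let Player I play Up with probability p. Expected payoff against C1: 4p + 6(1−p) = −2p + 6; against C2: 6p + 3(1−p) = 3p + 3.
Setting these equal: −2p + 6 = 3p + 3 ⇒ −5p = -3 ⇒ p = 3/5, and the value is (-2)·(3/5) + 6 = 24/5.
For Player II: with q = P(C1), equating Up's and Down's payoffs gives −2q + 6 = 3q + 3 ⇒ q = 3/5.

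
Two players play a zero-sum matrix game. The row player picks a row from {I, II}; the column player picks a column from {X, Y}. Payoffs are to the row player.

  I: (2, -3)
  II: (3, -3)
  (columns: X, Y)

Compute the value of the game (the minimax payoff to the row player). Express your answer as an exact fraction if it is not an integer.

Row minima: I → -3, II → -3; maximin = -3.
Column maxima: X → 3, Y → -3; minimax = -3.
Since maximin = minimax = -3, there is a saddle point and the value is -3.

-3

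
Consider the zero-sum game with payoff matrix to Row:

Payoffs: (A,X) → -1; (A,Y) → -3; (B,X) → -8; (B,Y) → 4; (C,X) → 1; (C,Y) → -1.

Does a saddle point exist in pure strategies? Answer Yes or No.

No

Row minima: A → -3, B → -8, C → -1; maximin = -1.
Column maxima: X → 1, Y → 4; minimax = 1.
-1 ≠ 1, so no pure-strategy equilibrium exists.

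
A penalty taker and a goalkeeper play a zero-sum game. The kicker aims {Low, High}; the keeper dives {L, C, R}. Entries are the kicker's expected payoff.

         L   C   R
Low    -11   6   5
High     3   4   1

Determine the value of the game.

13/9

Row minima: Low → -11, High → 1; maximin = 1.
Column maxima: L → 3, C → 6, R → 5; minimax = 3.
1 ≠ 3, so there is no saddle point; optimal play is mixed.
C is strictly dominated by L (it gives the kicker strictly more in every row), so the keeper never plays it.
On the remaining 2×2 (Low, High vs L, R):
Let the kicker play Low with probability p. Expected payoff against L: (-11)p + 3(1−p) = −14p + 3; against R: 5p + 1(1−p) = 4p + 1.
Setting these equal: −14p + 3 = 4p + 1 ⇒ −18p = -2 ⇒ p = 1/9, and the value is (-14)·(1/9) + 3 = 13/9.
For the keeper: with q = P(L), equating Low's and High's payoffs gives −16q + 5 = 2q + 1 ⇒ q = 2/9.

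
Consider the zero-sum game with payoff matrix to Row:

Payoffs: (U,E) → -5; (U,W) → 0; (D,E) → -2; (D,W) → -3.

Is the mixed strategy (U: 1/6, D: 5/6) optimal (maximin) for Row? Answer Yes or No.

Yes

Against E this mix gives (1/6)·(-5) + (5/6)·(-2) = -5/2.
Against W this mix gives (1/6)·0 + (5/6)·(-3) = -5/2.
All of Column's active replies (E, W) yield -5/2, and no column does worse for Row. The mix makes Column indifferent and guarantees -5/2, so it is optimal.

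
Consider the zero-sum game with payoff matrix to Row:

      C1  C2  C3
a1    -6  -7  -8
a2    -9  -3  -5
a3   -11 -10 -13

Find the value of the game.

-7

Row minima: a1 → -8, a2 → -9, a3 → -13; maximin = -8.
Column maxima: C1 → -6, C2 → -3, C3 → -5; minimax = -6.
-8 ≠ -6, so there is no saddle point; optimal play is mixed.
a3 is strictly dominated by a1, so Row never plays it.
C2 is strictly dominated by C3 (it gives Row strictly more in every row), so Column never plays it.
On the remaining 2×2 (a1, a2 vs C1, C3):
Let Row play a1 with probability p. Expected payoff against C1: (-6)p + (-9)(1−p) = 3p − 9; against C3: (-8)p + (-5)(1−p) = −3p − 5.
Setting these equal: 3p − 9 = −3p − 5 ⇒ 6p = 4 ⇒ p = 2/3, and the value is (3)·(2/3) − 9 = -7.
For Column: with q = P(C1), equating a1's and a2's payoffs gives 2q − 8 = −4q − 5 ⇒ q = 1/2.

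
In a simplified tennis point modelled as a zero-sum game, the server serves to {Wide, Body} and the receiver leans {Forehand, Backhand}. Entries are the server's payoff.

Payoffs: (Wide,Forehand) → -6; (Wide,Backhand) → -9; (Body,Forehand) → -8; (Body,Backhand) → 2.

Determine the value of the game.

-84/13

Row minima: Wide → -9, Body → -8; maximin = -8.
Column maxima: Forehand → -6, Backhand → 2; minimax = -6.
-8 ≠ -6, so there is no saddle point; optimal play is mixed.
Let the server play Wide with probability p. Expected payoff against Forehand: (-6)p + (-8)(1−p) = 2p − 8; against Backhand: (-9)p + 2(1−p) = −11p + 2.
Setting these equal: 2p − 8 = −11p + 2 ⇒ 13p = 10 ⇒ p = 10/13, and the value is (2)·(10/13) − 8 = -84/13.
For the receiver: with q = P(Forehand), equating Wide's and Body's payoffs gives 3q − 9 = −10q + 2 ⇒ q = 11/13.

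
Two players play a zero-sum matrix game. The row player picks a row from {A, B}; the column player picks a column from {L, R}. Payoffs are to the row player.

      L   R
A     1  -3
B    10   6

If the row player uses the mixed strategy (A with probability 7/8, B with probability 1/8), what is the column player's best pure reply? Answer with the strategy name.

If the column player plays L, the row player's expected payoff is (7/8)·1 + (1/8)·10 = 17/8.
If the column player plays R, the row player's expected payoff is (7/8)·(-3) + (1/8)·6 = -15/8.
The column player minimizes the row player's payoff; the smallest is -15/8, so the best response is R.

R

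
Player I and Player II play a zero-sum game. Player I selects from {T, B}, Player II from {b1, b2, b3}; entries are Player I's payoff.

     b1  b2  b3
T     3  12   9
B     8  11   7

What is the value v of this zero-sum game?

51/7

Row minima: T → 3, B → 7; maximin = 7.
Column maxima: b1 → 8, b2 → 12, b3 → 9; minimax = 8.
7 ≠ 8, so there is no saddle point; optimal play is mixed.
b2 is strictly dominated by b1 (it gives Player I strictly more in every row), so Player II never plays it.
On the remaining 2×2 (T, B vs b1, b3):
Let Player I play T with probability p. Expected payoff against b1: 3p + 8(1−p) = −5p + 8; against b3: 9p + 7(1−p) = 2p + 7.
Setting these equal: −5p + 8 = 2p + 7 ⇒ −7p = -1 ⇒ p = 1/7, and the value is (-5)·(1/7) + 8 = 51/7.
For Player II: with q = P(b1), equating T's and B's payoffs gives −6q + 9 = q + 7 ⇒ q = 2/7.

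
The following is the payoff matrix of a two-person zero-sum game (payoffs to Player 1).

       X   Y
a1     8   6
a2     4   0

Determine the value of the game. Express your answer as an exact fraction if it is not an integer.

6

Row minima: a1 → 6, a2 → 0; maximin = 6.
Column maxima: X → 8, Y → 6; minimax = 6.
Since maximin = minimax = 6, there is a saddle point and the value is 6.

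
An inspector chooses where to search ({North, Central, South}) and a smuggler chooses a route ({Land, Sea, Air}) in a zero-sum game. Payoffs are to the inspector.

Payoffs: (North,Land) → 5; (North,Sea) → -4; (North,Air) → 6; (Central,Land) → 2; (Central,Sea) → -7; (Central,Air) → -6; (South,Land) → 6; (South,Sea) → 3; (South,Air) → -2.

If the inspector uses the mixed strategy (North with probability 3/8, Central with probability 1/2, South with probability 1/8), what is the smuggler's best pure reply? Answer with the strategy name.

Sea

If the smuggler plays Land, the inspector's expected payoff is (3/8)·5 + (1/2)·2 + (1/8)·6 = 29/8.
If the smuggler plays Sea, the inspector's expected payoff is (3/8)·(-4) + (1/2)·(-7) + (1/8)·3 = -37/8.
If the smuggler plays Air, the inspector's expected payoff is (3/8)·6 + (1/2)·(-6) + (1/8)·(-2) = -1.
The smuggler minimizes the inspector's payoff; the smallest is -37/8, so the best response is Sea.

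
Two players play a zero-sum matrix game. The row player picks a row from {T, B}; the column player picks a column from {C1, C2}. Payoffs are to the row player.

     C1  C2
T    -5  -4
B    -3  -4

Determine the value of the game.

-4

Row minima: T → -5, B → -4; maximin = -4.
Column maxima: C1 → -3, C2 → -4; minimax = -4.
Since maximin = minimax = -4, there is a saddle point and the value is -4.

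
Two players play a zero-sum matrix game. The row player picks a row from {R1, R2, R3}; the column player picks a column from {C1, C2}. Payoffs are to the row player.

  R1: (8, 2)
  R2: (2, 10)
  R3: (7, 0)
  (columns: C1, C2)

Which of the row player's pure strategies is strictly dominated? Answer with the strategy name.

R3

R1 gives a strictly higher payoff than R3 against every column: 8 > 7, 2 > 0.
So R3 is strictly dominated and the row player never plays it.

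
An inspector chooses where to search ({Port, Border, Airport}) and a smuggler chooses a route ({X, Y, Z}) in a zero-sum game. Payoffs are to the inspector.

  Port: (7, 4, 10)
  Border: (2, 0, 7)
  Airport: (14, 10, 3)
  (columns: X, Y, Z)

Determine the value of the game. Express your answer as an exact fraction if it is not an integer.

Row minima: Port → 4, Border → 0, Airport → 3; maximin = 4.
Column maxima: X → 14, Y → 10, Z → 10; minimax = 10.
4 ≠ 10, so there is no saddle point; optimal play is mixed.
Border is strictly dominated by Port, so the inspector never plays it.
X is strictly dominated by Y (it gives the inspector strictly more in every row), so the smuggler never plays it.
On the remaining 2×2 (Port, Airport vs Y, Z):
Let the inspector play Port with probability p. Expected payoff against Y: 4p + 10(1−p) = −6p + 10; against Z: 10p + 3(1−p) = 7p + 3.
Setting these equal: −6p + 10 = 7p + 3 ⇒ −13p = -7 ⇒ p = 7/13, and the value is (-6)·(7/13) + 10 = 88/13.
For the smuggler: with q = P(Y), equating Port's and Airport's payoffs gives −6q + 10 = 7q + 3 ⇒ q = 7/13.

88/13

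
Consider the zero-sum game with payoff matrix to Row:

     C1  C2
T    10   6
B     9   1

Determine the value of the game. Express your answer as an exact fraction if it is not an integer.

6

Row minima: T → 6, B → 1; maximin = 6.
Column maxima: C1 → 10, C2 → 6; minimax = 6.
Since maximin = minimax = 6, there is a saddle point and the value is 6.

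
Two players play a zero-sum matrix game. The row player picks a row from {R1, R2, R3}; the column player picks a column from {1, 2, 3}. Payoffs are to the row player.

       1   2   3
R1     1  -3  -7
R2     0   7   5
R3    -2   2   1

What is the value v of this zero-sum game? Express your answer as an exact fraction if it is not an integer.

Row minima: R1 → -7, R2 → 0, R3 → -2; maximin = 0.
Column maxima: 1 → 1, 2 → 7, 3 → 5; minimax = 1.
0 ≠ 1, so there is no saddle point; optimal play is mixed.
R3 is strictly dominated by R2, so the row player never plays it.
2 is strictly dominated by 3 (it gives the row player strictly more in every row), so the column player never plays it.
On the remaining 2×2 (R1, R2 vs 1, 3):
Let the row player play R1 with probability p. Expected payoff against 1: 1p + 0(1−p) = p; against 3: (-7)p + 5(1−p) = −12p + 5.
Setting these equal: p = −12p + 5 ⇒ 13p = 5 ⇒ p = 5/13, and the value is (1)·(5/13) = 5/13.
For the column player: with q = P(1), equating R1's and R2's payoffs gives 8q − 7 = −5q + 5 ⇒ q = 12/13.

5/13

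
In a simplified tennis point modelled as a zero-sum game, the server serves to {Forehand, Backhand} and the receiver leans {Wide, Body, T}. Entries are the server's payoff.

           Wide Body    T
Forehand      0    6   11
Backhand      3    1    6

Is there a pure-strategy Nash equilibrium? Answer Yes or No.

No

Row minima: Forehand → 0, Backhand → 1; maximin = 1.
Column maxima: Wide → 3, Body → 6, T → 11; minimax = 3.
1 ≠ 3, so no pure-strategy equilibrium exists.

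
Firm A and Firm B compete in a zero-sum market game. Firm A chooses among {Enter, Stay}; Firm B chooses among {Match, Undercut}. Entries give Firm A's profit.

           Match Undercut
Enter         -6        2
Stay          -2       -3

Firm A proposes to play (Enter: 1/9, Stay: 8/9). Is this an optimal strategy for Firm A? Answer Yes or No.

Against Match this mix gives (1/9)·(-6) + (8/9)·(-2) = -22/9.
Against Undercut this mix gives (1/9)·2 + (8/9)·(-3) = -22/9.
All of Firm B's active replies (Match, Undercut) yield -22/9, and no column does worse for Firm A. The mix makes Firm B indifferent and guarantees -22/9, so it is optimal.

Yes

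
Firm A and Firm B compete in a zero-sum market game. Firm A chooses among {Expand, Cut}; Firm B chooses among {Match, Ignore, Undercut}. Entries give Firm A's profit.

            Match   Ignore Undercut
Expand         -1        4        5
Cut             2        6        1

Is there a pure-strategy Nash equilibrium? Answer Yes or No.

Row minima: Expand → -1, Cut → 1; maximin = 1.
Column maxima: Match → 2, Ignore → 6, Undercut → 5; minimax = 2.
1 ≠ 2, so no pure-strategy equilibrium exists.

No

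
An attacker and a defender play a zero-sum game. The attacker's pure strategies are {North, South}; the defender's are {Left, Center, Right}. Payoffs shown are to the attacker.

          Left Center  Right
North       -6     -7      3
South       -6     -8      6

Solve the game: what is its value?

-7

Row minima: North → -7, South → -8; maximin = -7.
Column maxima: Left → -6, Center → -7, Right → 6; minimax = -7.
Since maximin = minimax = -7, there is a saddle point and the value is -7.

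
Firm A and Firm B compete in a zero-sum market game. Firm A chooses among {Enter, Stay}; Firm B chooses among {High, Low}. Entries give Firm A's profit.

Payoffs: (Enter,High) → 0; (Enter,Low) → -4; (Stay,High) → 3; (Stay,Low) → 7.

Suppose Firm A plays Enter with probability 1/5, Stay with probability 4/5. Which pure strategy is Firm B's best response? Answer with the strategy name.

High

If Firm B plays High, Firm A's expected payoff is (1/5)·0 + (4/5)·3 = 12/5.
If Firm B plays Low, Firm A's expected payoff is (1/5)·(-4) + (4/5)·7 = 24/5.
Firm B minimizes Firm A's payoff; the smallest is 12/5, so the best response is High.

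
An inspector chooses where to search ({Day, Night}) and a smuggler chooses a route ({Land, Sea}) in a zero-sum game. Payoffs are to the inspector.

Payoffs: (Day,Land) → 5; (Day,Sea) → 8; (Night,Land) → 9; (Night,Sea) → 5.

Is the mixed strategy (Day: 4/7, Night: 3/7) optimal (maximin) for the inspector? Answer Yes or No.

Yes

Against Land this mix gives (4/7)·5 + (3/7)·9 = 47/7.
Against Sea this mix gives (4/7)·8 + (3/7)·5 = 47/7.
All of the smuggler's active replies (Land, Sea) yield 47/7, and no column does worse for the inspector. The mix makes the smuggler indifferent and guarantees 47/7, so it is optimal.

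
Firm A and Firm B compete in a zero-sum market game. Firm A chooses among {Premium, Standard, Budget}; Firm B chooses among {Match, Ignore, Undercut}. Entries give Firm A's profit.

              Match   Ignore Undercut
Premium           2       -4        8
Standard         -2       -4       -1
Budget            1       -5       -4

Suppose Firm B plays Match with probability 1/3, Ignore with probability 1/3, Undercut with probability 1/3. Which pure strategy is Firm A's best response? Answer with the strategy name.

Expected payoff of Premium: (1/3)·2 + (1/3)·(-4) + (1/3)·8 = 2.
Expected payoff of Standard: (1/3)·(-2) + (1/3)·(-4) + (1/3)·(-1) = -7/3.
Expected payoff of Budget: (1/3)·1 + (1/3)·(-5) + (1/3)·(-4) = -8/3.
The largest is 2, so Firm A's best response is Premium.

Premium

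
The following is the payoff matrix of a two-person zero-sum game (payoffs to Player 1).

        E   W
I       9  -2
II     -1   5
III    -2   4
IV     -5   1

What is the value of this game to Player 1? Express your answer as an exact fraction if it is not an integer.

Row minima: I → -2, II → -1, III → -2, IV → -5; maximin = -1.
Column maxima: E → 9, W → 5; minimax = 5.
-1 ≠ 5, so there is no saddle point; optimal play is mixed.
III is strictly dominated by II, so Player 1 never plays it.
IV is strictly dominated by II, so Player 1 never plays it.
On the remaining 2×2 (I, II vs E, W):
Let Player 1 play I with probability p. Expected payoff against E: 9p + (-1)(1−p) = 10p − 1; against W: (-2)p + 5(1−p) = −7p + 5.
Setting these equal: 10p − 1 = −7p + 5 ⇒ 17p = 6 ⇒ p = 6/17, and the value is (10)·(6/17) − 1 = 43/17.
For Player 2: with q = P(E), equating I's and II's payoffs gives 11q − 2 = −6q + 5 ⇒ q = 7/17.

43/17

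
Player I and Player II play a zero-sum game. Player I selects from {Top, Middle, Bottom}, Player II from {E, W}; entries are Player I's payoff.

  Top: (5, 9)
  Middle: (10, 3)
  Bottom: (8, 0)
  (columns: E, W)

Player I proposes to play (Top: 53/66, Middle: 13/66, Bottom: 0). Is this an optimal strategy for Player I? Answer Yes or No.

No

Against E this mix gives (53/66)·5 + (13/66)·10 = 395/66.
Against W this mix gives (53/66)·9 + (13/66)·3 = 86/11.
Player II will play E, holding Player I to 395/66. Shifting weight toward the row that does better against E would raise this floor (the equalizing mix achieves 75/11 against both E and W), so the proposed strategy is not optimal.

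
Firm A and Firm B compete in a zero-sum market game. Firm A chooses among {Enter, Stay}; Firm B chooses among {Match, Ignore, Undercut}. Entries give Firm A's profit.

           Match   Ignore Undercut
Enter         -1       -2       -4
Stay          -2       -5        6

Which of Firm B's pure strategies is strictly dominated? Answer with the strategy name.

Ignore holds Firm A's payoff strictly below Match in every row: -2 < -1, -5 < -2.
So Match is strictly dominated for Firm B.

Match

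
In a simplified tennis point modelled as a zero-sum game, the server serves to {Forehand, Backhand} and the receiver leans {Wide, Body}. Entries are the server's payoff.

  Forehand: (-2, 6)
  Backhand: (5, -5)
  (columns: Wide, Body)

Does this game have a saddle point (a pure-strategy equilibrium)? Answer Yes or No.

Row minima: Forehand → -2, Backhand → -5; maximin = -2.
Column maxima: Wide → 5, Body → 6; minimax = 5.
-2 ≠ 5, so no pure-strategy equilibrium exists.

No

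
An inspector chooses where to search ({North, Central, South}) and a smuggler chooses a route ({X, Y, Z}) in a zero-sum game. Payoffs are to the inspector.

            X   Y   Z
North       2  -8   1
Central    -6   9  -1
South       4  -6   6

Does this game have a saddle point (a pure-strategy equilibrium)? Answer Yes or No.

Row minima: North → -8, Central → -6, South → -6; maximin = -6.
Column maxima: X → 4, Y → 9, Z → 6; minimax = 4.
-6 ≠ 4, so no pure-strategy equilibrium exists.

No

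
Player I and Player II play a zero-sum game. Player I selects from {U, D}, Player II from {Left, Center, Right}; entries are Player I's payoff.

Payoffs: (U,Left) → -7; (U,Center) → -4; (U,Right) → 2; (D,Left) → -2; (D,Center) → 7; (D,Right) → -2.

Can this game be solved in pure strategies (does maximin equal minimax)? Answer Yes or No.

Yes

Row minima: U → -7, D → -2; maximin = -2.
Column maxima: Left → -2, Center → 7, Right → 2; minimax = -2.
maximin = minimax = -2, so a saddle point exists.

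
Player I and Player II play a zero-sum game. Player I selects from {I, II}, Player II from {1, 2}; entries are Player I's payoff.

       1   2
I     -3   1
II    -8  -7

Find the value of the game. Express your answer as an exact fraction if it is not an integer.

-3

Row minima: I → -3, II → -8; maximin = -3.
Column maxima: 1 → -3, 2 → 1; minimax = -3.
Since maximin = minimax = -3, there is a saddle point and the value is -3.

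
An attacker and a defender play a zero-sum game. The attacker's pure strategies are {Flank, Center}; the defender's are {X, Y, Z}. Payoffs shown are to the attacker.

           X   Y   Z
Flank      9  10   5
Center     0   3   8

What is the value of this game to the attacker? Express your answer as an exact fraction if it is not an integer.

6

Row minima: Flank → 5, Center → 0; maximin = 5.
Column maxima: X → 9, Y → 10, Z → 8; minimax = 8.
5 ≠ 8, so there is no saddle point; optimal play is mixed.
Y is strictly dominated by X (it gives the attacker strictly more in every row), so the defender never plays it.
On the remaining 2×2 (Flank, Center vs X, Z):
Let the attacker play Flank with probability p. Expected payoff against X: 9p + 0(1−p) = 9p; against Z: 5p + 8(1−p) = −3p + 8.
Setting these equal: 9p = −3p + 8 ⇒ 12p = 8 ⇒ p = 2/3, and the value is (9)·(2/3) = 6.
For the defender: with q = P(X), equating Flank's and Center's payoffs gives 4q + 5 = −8q + 8 ⇒ q = 1/4.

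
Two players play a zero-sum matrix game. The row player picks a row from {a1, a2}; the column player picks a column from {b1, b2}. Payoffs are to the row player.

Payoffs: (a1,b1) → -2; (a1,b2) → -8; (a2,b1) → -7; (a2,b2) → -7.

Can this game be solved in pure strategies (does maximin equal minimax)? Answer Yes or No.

Row minima: a1 → -8, a2 → -7; maximin = -7.
Column maxima: b1 → -2, b2 → -7; minimax = -7.
maximin = minimax = -7, so a saddle point exists.

Yes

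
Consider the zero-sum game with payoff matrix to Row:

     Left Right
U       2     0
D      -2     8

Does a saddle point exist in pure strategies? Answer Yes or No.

No

Row minima: U → 0, D → -2; maximin = 0.
Column maxima: Left → 2, Right → 8; minimax = 2.
0 ≠ 2, so no pure-strategy equilibrium exists.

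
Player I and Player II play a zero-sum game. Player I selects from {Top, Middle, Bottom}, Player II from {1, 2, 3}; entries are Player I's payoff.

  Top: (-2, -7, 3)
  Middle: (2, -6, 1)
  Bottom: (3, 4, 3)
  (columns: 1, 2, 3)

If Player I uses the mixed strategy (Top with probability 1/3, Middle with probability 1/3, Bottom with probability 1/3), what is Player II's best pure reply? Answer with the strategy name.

2

If Player II plays 1, Player I's expected payoff is (1/3)·(-2) + (1/3)·2 + (1/3)·3 = 1.
If Player II plays 2, Player I's expected payoff is (1/3)·(-7) + (1/3)·(-6) + (1/3)·4 = -3.
If Player II plays 3, Player I's expected payoff is (1/3)·3 + (1/3)·1 + (1/3)·3 = 7/3.
Player II minimizes Player I's payoff; the smallest is -3, so the best response is 2.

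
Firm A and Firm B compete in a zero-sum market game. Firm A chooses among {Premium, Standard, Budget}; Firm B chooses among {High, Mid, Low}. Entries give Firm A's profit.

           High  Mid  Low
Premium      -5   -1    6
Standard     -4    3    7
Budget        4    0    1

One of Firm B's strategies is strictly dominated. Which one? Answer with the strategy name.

Mid holds Firm A's payoff strictly below Low in every row: -1 < 6, 3 < 7, 0 < 1.
So Low is strictly dominated for Firm B.

Low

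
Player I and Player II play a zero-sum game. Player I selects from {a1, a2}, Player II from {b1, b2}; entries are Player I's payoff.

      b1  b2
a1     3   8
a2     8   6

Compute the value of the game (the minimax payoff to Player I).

46/7

Row minima: a1 → 3, a2 → 6; maximin = 6.
Column maxima: b1 → 8, b2 → 8; minimax = 8.
6 ≠ 8, so there is no saddle point; optimal play is mixed.
Let Player I play a1 with probability p. Expected payoff against b1: 3p + 8(1−p) = −5p + 8; against b2: 8p + 6(1−p) = 2p + 6.
Setting these equal: −5p + 8 = 2p + 6 ⇒ −7p = -2 ⇒ p = 2/7, and the value is (-5)·(2/7) + 8 = 46/7.
For Player II: with q = P(b1), equating a1's and a2's payoffs gives −5q + 8 = 2q + 6 ⇒ q = 2/7.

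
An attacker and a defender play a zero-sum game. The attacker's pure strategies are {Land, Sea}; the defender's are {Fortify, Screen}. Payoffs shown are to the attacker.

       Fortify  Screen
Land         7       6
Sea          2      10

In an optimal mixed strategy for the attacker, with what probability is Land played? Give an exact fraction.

Row minima: Land → 6, Sea → 2; maximin = 6.
Column maxima: Fortify → 7, Screen → 10; minimax = 7.
6 ≠ 7, so there is no saddle point; optimal play is mixed.
Let the attacker play Land with probability p. Expected payoff against Fortify: 7p + 2(1−p) = 5p + 2; against Screen: 6p + 10(1−p) = −4p + 10.
Setting these equal: 5p + 2 = −4p + 10 ⇒ 9p = 8 ⇒ p = 8/9, and the value is (5)·(8/9) + 2 = 58/9.
For the defender: with q = P(Fortify), equating Land's and Sea's payoffs gives q + 6 = −8q + 10 ⇒ q = 4/9.

8/9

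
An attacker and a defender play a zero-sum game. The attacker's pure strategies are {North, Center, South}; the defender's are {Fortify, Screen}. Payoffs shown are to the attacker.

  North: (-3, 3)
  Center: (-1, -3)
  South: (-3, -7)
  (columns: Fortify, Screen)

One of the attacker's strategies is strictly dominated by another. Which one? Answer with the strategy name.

South

Center gives a strictly higher payoff than South against every column: -1 > -3, -3 > -7.
So South is strictly dominated and the attacker never plays it.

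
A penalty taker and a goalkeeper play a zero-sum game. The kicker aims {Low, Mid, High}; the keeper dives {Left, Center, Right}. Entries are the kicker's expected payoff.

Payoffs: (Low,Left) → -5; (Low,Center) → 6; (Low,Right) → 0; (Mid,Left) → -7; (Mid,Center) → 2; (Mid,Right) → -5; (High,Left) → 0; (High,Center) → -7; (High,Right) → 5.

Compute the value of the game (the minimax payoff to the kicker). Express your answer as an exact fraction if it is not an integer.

-35/18

Row minima: Low → -5, Mid → -7, High → -7; maximin = -5.
Column maxima: Left → 0, Center → 6, Right → 5; minimax = 0.
-5 ≠ 0, so there is no saddle point; optimal play is mixed.
Mid is strictly dominated by Low, so the kicker never plays it.
Right is strictly dominated by Left (it gives the kicker strictly more in every row), so the keeper never plays it.
On the remaining 2×2 (Low, High vs Left, Center):
Let the kicker play Low with probability p. Expected payoff against Left: (-5)p + 0(1−p) = −5p; against Center: 6p + (-7)(1−p) = 13p − 7.
Setting these equal: −5p = 13p − 7 ⇒ −18p = -7 ⇒ p = 7/18, and the value is (-5)·(7/18) = -35/18.
For the keeper: with q = P(Left), equating Low's and High's payoffs gives −11q + 6 = 7q − 7 ⇒ q = 13/18.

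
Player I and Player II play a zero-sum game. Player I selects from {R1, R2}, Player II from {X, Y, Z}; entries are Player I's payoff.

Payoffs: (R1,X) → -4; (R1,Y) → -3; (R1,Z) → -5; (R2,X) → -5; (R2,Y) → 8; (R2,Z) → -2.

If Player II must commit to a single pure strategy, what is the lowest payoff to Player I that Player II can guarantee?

Column maxima: X → -4, Y → 8, Z → -2.
The smallest of these is -4.

-4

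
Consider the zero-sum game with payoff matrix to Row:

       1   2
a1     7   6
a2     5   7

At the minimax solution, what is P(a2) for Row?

1/3

Row minima: a1 → 6, a2 → 5; maximin = 6.
Column maxima: 1 → 7, 2 → 7; minimax = 7.
6 ≠ 7, so there is no saddle point; optimal play is mixed.
Let Row play a1 with probability p. Expected payoff against 1: 7p + 5(1−p) = 2p + 5; against 2: 6p + 7(1−p) = −p + 7.
Setting these equal: 2p + 5 = −p + 7 ⇒ 3p = 2 ⇒ p = 2/3, and the value is (2)·(2/3) + 5 = 19/3.
For Column: with q = P(1), equating a1's and a2's payoffs gives q + 6 = −2q + 7 ⇒ q = 1/3.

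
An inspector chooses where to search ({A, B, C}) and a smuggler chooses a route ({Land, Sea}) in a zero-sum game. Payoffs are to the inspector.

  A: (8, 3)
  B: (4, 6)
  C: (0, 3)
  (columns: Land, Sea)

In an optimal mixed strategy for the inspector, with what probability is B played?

Row minima: A → 3, B → 4, C → 0; maximin = 4.
Column maxima: Land → 8, Sea → 6; minimax = 6.
4 ≠ 6, so there is no saddle point; optimal play is mixed.
C is strictly dominated by B, so the inspector never plays it.
On the remaining 2×2 (A, B vs Land, Sea):
Let the inspector play A with probability p. Expected payoff against Land: 8p + 4(1−p) = 4p + 4; against Sea: 3p + 6(1−p) = −3p + 6.
Setting these equal: 4p + 4 = −3p + 6 ⇒ 7p = 2 ⇒ p = 2/7, and the value is (4)·(2/7) + 4 = 36/7.
For the smuggler: with q = P(Land), equating A's and B's payoffs gives 5q + 3 = −2q + 6 ⇒ q = 3/7.

5/7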